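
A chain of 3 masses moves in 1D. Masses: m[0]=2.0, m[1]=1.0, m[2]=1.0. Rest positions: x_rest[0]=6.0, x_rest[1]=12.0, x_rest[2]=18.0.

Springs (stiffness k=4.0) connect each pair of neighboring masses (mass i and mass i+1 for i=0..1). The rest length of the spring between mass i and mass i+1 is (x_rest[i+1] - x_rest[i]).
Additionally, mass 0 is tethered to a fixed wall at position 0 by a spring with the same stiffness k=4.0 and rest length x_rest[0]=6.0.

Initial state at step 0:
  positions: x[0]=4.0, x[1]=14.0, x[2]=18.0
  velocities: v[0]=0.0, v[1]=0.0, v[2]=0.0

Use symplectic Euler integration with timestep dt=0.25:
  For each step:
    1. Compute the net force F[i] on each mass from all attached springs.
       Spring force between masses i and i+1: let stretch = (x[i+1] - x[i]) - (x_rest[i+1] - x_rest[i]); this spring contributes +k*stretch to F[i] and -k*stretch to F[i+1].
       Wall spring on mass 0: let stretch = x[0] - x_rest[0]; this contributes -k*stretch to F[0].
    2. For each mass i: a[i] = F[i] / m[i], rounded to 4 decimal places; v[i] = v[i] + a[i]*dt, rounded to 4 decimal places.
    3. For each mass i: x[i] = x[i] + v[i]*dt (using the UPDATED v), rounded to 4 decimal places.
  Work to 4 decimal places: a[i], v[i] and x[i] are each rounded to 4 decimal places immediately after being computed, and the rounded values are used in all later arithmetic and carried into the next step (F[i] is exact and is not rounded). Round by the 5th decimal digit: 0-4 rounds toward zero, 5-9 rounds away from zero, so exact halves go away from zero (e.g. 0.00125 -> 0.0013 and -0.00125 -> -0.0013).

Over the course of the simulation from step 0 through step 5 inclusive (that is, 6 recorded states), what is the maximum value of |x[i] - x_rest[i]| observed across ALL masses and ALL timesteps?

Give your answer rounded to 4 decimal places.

Step 0: x=[4.0000 14.0000 18.0000] v=[0.0000 0.0000 0.0000]
Step 1: x=[4.7500 12.5000 18.5000] v=[3.0000 -6.0000 2.0000]
Step 2: x=[5.8750 10.5625 19.0000] v=[4.5000 -7.7500 2.0000]
Step 3: x=[6.8516 9.5625 18.8906] v=[3.9063 -4.0000 -0.4375]
Step 4: x=[7.3106 10.2168 17.9492] v=[1.8360 2.6172 -3.7656]
Step 5: x=[7.2191 12.0777 16.5747] v=[-0.3662 7.4434 -5.4980]
Max displacement = 2.4375

Answer: 2.4375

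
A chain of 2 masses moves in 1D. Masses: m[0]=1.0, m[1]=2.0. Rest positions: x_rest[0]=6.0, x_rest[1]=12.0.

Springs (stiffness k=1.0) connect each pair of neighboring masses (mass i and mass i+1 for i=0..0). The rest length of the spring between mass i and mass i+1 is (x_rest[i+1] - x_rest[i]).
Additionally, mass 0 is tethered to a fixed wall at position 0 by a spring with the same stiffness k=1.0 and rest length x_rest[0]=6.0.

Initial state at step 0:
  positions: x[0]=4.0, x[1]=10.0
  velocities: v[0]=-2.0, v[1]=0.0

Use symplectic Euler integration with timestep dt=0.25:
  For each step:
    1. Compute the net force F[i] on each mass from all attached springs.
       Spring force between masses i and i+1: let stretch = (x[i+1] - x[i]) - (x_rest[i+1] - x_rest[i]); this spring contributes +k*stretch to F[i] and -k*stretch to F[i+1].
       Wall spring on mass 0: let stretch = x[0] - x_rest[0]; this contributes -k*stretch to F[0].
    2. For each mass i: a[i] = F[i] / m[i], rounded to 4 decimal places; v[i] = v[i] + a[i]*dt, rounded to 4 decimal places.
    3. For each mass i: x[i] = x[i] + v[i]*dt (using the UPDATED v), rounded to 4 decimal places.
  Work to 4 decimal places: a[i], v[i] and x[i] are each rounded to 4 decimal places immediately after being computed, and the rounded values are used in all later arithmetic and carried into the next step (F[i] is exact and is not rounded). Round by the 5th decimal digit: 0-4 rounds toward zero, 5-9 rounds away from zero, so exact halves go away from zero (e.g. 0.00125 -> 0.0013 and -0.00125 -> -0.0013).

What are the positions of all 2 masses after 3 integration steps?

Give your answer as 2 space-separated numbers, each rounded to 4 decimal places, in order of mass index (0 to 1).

Step 0: x=[4.0000 10.0000] v=[-2.0000 0.0000]
Step 1: x=[3.6250 10.0000] v=[-1.5000 0.0000]
Step 2: x=[3.4219 9.9883] v=[-0.8125 -0.0469]
Step 3: x=[3.4153 9.9589] v=[-0.0264 -0.1177]

Answer: 3.4153 9.9589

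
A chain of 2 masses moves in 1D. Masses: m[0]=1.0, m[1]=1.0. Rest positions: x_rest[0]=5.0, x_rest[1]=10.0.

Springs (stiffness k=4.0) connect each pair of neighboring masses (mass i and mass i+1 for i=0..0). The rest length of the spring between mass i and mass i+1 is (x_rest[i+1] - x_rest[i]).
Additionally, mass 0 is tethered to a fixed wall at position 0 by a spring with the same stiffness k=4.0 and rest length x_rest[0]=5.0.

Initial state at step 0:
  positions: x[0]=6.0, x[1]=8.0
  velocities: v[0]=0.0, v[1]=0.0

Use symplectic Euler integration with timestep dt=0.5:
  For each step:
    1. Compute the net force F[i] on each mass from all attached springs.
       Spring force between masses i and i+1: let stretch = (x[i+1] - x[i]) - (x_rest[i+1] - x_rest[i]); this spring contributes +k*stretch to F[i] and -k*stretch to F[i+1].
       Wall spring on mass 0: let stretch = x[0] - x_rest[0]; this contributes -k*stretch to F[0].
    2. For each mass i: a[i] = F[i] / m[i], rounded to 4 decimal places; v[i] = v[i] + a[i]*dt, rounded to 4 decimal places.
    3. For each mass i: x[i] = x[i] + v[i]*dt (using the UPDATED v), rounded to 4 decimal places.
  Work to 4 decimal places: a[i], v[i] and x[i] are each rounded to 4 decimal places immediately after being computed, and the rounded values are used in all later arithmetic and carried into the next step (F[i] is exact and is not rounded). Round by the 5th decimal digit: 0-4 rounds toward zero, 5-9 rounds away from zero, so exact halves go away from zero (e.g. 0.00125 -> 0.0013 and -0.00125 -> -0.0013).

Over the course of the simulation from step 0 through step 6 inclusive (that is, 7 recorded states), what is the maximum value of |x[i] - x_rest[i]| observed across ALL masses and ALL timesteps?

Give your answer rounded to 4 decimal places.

Step 0: x=[6.0000 8.0000] v=[0.0000 0.0000]
Step 1: x=[2.0000 11.0000] v=[-8.0000 6.0000]
Step 2: x=[5.0000 10.0000] v=[6.0000 -2.0000]
Step 3: x=[8.0000 9.0000] v=[6.0000 -2.0000]
Step 4: x=[4.0000 12.0000] v=[-8.0000 6.0000]
Step 5: x=[4.0000 12.0000] v=[0.0000 0.0000]
Step 6: x=[8.0000 9.0000] v=[8.0000 -6.0000]
Max displacement = 3.0000

Answer: 3.0000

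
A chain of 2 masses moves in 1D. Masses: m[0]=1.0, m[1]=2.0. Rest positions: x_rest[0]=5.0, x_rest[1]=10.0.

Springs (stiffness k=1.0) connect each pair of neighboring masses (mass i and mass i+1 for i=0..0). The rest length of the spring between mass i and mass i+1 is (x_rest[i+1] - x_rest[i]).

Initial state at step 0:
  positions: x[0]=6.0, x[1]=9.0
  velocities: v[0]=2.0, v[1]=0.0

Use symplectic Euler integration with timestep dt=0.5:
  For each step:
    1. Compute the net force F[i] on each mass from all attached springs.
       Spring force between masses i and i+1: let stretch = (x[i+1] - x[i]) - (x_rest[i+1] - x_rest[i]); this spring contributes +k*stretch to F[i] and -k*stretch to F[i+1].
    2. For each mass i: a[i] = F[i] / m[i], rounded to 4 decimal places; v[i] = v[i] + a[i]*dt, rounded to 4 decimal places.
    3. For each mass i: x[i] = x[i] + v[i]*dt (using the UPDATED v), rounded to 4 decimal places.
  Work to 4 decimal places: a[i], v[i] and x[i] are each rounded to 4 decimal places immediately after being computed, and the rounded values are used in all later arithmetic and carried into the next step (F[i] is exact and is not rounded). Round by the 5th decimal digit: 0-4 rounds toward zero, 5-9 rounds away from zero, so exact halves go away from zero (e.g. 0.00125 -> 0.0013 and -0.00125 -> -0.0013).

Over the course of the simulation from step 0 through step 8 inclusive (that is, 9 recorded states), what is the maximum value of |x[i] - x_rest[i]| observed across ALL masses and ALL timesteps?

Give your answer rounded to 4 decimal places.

Answer: 2.5676

Derivation:
Step 0: x=[6.0000 9.0000] v=[2.0000 0.0000]
Step 1: x=[6.5000 9.2500] v=[1.0000 0.5000]
Step 2: x=[6.4375 9.7813] v=[-0.1250 1.0625]
Step 3: x=[5.9610 10.5196] v=[-0.9531 1.4766]
Step 4: x=[5.3741 11.3131] v=[-1.1738 1.5870]
Step 5: x=[5.0220 11.9893] v=[-0.7043 1.3523]
Step 6: x=[5.1617 12.4196] v=[0.2794 0.8605]
Step 7: x=[5.8659 12.5676] v=[1.4084 0.2960]
Step 8: x=[6.9956 12.5029] v=[2.2593 -0.1295]
Max displacement = 2.5676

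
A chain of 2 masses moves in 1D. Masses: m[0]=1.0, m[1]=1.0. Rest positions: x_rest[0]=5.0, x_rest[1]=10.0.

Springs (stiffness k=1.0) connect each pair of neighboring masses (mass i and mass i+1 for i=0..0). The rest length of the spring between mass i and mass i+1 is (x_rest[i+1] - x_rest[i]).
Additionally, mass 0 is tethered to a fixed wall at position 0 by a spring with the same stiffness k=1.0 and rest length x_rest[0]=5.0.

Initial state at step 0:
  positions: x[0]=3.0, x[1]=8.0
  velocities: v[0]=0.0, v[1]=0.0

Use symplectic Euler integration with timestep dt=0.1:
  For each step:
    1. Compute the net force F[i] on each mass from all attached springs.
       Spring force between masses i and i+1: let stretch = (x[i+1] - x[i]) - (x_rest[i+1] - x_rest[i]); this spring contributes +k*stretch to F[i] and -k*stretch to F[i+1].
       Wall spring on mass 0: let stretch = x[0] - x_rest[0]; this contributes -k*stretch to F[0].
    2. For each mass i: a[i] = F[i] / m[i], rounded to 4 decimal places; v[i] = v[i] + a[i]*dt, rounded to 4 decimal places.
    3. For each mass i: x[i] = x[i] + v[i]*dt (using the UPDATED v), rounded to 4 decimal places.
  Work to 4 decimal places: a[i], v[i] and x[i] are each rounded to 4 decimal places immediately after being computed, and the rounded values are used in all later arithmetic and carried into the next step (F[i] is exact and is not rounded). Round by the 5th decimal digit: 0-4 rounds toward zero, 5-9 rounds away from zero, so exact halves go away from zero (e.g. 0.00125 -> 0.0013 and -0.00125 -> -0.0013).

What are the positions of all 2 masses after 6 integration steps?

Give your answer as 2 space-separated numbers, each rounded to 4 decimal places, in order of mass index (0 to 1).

Answer: 3.3929 8.0136

Derivation:
Step 0: x=[3.0000 8.0000] v=[0.0000 0.0000]
Step 1: x=[3.0200 8.0000] v=[0.2000 0.0000]
Step 2: x=[3.0596 8.0002] v=[0.3960 0.0020]
Step 3: x=[3.1180 8.0010] v=[0.5841 0.0079]
Step 4: x=[3.1941 8.0030] v=[0.7606 0.0196]
Step 5: x=[3.2863 8.0069] v=[0.9221 0.0387]
Step 6: x=[3.3929 8.0136] v=[1.0655 0.0666]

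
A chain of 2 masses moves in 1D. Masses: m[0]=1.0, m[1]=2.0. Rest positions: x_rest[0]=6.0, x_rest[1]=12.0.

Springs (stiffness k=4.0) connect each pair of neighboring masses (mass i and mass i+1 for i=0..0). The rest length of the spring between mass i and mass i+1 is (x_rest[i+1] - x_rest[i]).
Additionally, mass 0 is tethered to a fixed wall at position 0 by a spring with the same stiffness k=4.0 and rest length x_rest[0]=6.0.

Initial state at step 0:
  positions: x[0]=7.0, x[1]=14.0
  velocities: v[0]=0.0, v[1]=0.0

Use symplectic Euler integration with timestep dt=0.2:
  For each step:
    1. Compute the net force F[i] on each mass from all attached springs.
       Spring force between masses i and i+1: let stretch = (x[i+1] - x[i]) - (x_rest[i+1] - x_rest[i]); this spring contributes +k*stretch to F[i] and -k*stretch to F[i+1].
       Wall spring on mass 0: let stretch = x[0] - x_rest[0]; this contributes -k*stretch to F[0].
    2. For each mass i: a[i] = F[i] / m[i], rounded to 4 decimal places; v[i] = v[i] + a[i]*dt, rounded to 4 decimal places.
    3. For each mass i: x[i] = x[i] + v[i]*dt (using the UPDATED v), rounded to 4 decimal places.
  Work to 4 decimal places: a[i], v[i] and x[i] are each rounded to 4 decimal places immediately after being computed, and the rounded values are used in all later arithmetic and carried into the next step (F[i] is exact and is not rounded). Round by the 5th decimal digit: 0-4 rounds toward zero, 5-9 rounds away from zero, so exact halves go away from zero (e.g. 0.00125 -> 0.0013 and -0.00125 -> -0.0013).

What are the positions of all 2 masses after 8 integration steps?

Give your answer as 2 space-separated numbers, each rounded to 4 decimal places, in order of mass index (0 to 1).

Answer: 5.9201 11.9686

Derivation:
Step 0: x=[7.0000 14.0000] v=[0.0000 0.0000]
Step 1: x=[7.0000 13.9200] v=[0.0000 -0.4000]
Step 2: x=[6.9872 13.7664] v=[-0.0640 -0.7680]
Step 3: x=[6.9411 13.5505] v=[-0.2304 -1.0797]
Step 4: x=[6.8419 13.2858] v=[-0.4958 -1.3235]
Step 5: x=[6.6791 12.9856] v=[-0.8142 -1.5011]
Step 6: x=[6.4566 12.6609] v=[-1.1123 -1.6237]
Step 7: x=[6.1938 12.3198] v=[-1.3141 -1.7054]
Step 8: x=[5.9201 11.9686] v=[-1.3683 -1.7558]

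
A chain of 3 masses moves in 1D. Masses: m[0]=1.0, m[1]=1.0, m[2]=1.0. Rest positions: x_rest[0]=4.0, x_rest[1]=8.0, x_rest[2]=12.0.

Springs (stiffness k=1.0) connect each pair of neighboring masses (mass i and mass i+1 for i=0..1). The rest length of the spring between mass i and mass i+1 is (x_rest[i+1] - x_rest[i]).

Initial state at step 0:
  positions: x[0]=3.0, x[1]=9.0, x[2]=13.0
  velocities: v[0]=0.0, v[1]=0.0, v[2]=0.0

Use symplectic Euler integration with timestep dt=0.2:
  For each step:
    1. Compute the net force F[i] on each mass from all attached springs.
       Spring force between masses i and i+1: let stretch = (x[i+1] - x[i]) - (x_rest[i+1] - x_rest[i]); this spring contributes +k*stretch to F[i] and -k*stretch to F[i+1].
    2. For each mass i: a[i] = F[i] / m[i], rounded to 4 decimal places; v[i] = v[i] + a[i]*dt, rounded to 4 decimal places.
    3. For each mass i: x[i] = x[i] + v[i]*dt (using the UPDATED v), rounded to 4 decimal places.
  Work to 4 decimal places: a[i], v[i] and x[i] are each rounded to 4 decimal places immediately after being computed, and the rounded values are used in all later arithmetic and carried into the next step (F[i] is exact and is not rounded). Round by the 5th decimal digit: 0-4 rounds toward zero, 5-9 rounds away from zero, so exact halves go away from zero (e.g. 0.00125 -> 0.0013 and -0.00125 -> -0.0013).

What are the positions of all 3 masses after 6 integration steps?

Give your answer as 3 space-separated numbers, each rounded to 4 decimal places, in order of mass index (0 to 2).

Answer: 4.2826 7.9012 12.8161

Derivation:
Step 0: x=[3.0000 9.0000 13.0000] v=[0.0000 0.0000 0.0000]
Step 1: x=[3.0800 8.9200 13.0000] v=[0.4000 -0.4000 0.0000]
Step 2: x=[3.2336 8.7696 12.9968] v=[0.7680 -0.7520 -0.0160]
Step 3: x=[3.4486 8.5668 12.9845] v=[1.0752 -1.0138 -0.0614]
Step 4: x=[3.7084 8.3360 12.9555] v=[1.2988 -1.1539 -0.1449]
Step 5: x=[3.9933 8.1049 12.9017] v=[1.4243 -1.1555 -0.2688]
Step 6: x=[4.2826 7.9012 12.8161] v=[1.4466 -1.0185 -0.4282]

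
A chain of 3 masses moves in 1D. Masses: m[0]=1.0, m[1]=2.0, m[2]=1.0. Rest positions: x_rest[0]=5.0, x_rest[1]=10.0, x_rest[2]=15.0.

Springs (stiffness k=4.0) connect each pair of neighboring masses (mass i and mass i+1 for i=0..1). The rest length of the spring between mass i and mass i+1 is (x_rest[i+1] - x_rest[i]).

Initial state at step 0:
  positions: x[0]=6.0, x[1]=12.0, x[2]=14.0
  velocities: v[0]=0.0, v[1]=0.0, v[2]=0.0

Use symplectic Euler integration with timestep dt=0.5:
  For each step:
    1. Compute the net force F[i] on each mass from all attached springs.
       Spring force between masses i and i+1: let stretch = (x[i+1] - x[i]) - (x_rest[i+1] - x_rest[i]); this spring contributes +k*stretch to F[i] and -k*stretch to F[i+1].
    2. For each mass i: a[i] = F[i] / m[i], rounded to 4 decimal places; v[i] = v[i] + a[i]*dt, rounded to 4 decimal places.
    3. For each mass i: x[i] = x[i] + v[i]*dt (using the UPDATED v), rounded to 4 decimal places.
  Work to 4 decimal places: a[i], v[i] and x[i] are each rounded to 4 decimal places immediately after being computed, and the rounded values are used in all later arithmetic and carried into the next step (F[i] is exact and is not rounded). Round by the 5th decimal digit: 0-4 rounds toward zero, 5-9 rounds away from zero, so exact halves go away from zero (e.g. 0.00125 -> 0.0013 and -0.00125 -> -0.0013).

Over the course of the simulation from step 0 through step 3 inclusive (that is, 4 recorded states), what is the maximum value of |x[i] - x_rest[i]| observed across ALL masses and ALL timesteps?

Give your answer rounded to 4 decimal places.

Step 0: x=[6.0000 12.0000 14.0000] v=[0.0000 0.0000 0.0000]
Step 1: x=[7.0000 10.0000 17.0000] v=[2.0000 -4.0000 6.0000]
Step 2: x=[6.0000 10.0000 18.0000] v=[-2.0000 0.0000 2.0000]
Step 3: x=[4.0000 12.0000 16.0000] v=[-4.0000 4.0000 -4.0000]
Max displacement = 3.0000

Answer: 3.0000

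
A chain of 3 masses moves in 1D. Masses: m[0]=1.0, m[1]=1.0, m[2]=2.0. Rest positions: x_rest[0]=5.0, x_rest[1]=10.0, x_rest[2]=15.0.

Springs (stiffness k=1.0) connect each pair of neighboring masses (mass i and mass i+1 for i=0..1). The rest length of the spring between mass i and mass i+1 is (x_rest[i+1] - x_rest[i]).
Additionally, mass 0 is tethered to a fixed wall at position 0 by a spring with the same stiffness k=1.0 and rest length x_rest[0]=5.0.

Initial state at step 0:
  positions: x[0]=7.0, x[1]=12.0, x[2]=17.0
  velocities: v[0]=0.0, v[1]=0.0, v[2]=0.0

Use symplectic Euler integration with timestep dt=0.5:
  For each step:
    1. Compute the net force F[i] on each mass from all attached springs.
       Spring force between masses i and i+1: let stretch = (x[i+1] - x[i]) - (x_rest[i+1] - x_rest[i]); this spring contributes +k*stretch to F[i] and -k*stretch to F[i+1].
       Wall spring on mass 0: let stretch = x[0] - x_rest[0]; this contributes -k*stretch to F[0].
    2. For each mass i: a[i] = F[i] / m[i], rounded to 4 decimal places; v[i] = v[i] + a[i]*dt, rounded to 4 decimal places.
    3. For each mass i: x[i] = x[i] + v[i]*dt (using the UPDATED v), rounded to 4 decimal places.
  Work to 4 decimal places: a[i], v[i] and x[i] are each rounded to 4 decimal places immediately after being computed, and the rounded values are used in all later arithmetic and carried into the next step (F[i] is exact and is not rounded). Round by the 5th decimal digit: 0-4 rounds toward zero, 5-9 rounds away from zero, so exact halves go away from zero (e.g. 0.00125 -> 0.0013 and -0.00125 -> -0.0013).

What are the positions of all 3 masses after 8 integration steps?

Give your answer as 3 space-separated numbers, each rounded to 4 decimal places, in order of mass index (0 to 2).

Step 0: x=[7.0000 12.0000 17.0000] v=[0.0000 0.0000 0.0000]
Step 1: x=[6.5000 12.0000 17.0000] v=[-1.0000 0.0000 0.0000]
Step 2: x=[5.7500 11.8750 17.0000] v=[-1.5000 -0.2500 0.0000]
Step 3: x=[5.0938 11.5000 16.9844] v=[-1.3125 -0.7500 -0.0313]
Step 4: x=[4.7657 10.8946 16.9082] v=[-0.6563 -1.2109 -0.1524]
Step 5: x=[4.7784 10.2603 16.7053] v=[0.0253 -1.2686 -0.4058]
Step 6: x=[4.9670 9.8668 16.3218] v=[0.3771 -0.7871 -0.7671]
Step 7: x=[5.1388 9.8621 15.7564] v=[0.3435 -0.0095 -1.1309]
Step 8: x=[5.2067 10.1501 15.0792] v=[0.1358 0.5760 -1.3545]

Answer: 5.2067 10.1501 15.0792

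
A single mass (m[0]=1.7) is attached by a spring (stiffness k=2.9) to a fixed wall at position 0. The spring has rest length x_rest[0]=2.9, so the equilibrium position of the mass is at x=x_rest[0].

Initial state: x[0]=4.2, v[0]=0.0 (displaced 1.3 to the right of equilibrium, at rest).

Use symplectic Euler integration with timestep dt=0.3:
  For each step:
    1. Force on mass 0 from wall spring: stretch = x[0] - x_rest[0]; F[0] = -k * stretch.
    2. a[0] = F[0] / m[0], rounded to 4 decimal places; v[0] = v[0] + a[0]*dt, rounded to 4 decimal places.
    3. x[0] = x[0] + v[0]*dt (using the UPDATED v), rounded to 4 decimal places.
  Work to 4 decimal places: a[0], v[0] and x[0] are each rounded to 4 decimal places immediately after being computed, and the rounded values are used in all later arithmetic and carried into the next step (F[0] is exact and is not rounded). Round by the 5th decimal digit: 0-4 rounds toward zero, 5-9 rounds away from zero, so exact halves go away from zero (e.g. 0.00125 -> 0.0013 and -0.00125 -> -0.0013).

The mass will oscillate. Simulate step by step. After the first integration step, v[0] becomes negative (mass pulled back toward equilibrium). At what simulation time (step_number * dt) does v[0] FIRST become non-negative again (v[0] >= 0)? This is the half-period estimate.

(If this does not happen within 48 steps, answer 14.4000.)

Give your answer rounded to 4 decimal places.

Answer: 2.4000

Derivation:
Step 0: x=[4.2000] v=[0.0000]
Step 1: x=[4.0004] v=[-0.6653]
Step 2: x=[3.6319] v=[-1.2285]
Step 3: x=[3.1510] v=[-1.6031]
Step 4: x=[2.6315] v=[-1.7316]
Step 5: x=[2.1532] v=[-1.5942]
Step 6: x=[1.7896] v=[-1.2120]
Step 7: x=[1.5965] v=[-0.6437]
Step 8: x=[1.6035] v=[0.0234]
First v>=0 after going negative at step 8, time=2.4000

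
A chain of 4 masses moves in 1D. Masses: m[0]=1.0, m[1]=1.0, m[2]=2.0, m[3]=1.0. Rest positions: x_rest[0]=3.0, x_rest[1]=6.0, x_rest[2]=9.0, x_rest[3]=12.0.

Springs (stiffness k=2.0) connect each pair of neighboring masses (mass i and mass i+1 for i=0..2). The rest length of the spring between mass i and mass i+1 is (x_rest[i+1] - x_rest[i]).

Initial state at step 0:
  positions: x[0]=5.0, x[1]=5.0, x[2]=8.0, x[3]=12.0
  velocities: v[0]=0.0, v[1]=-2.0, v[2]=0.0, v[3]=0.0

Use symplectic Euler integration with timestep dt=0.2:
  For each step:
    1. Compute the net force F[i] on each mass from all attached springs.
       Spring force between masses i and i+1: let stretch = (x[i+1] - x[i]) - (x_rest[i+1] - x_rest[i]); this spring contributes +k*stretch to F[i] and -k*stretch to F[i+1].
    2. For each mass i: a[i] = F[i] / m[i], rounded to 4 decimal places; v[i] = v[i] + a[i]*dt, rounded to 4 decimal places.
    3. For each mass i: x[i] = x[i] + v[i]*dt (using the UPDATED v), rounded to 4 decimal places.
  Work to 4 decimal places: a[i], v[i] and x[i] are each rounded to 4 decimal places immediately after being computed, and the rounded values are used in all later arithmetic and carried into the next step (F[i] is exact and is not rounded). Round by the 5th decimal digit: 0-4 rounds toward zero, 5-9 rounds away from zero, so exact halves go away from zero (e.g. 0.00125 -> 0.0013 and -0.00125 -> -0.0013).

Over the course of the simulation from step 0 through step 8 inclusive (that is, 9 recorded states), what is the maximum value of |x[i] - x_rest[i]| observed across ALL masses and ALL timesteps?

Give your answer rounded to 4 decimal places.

Answer: 2.5730

Derivation:
Step 0: x=[5.0000 5.0000 8.0000 12.0000] v=[0.0000 -2.0000 0.0000 0.0000]
Step 1: x=[4.7600 4.8400 8.0400 11.9200] v=[-1.2000 -0.8000 0.2000 -0.4000]
Step 2: x=[4.2864 4.9296 8.1072 11.7696] v=[-2.3680 0.4480 0.3360 -0.7520]
Step 3: x=[3.6243 5.2220 8.1938 11.5662] v=[-3.3107 1.4618 0.4330 -1.0170]
Step 4: x=[2.8500 5.6243 8.2964 11.3330] v=[-3.8716 2.0114 0.5131 -1.1660]
Step 5: x=[2.0576 6.0184 8.4136 11.0969] v=[-3.9619 1.9705 0.5860 -1.1806]
Step 6: x=[1.3421 6.2873 8.5423 10.8861] v=[-3.5776 1.3443 0.6436 -1.0539]
Step 7: x=[0.7822 6.3409 8.6746 10.7278] v=[-2.7995 0.2682 0.6614 -0.7914]
Step 8: x=[0.4270 6.1365 8.7957 10.6453] v=[-1.7760 -1.0218 0.6053 -0.4127]
Max displacement = 2.5730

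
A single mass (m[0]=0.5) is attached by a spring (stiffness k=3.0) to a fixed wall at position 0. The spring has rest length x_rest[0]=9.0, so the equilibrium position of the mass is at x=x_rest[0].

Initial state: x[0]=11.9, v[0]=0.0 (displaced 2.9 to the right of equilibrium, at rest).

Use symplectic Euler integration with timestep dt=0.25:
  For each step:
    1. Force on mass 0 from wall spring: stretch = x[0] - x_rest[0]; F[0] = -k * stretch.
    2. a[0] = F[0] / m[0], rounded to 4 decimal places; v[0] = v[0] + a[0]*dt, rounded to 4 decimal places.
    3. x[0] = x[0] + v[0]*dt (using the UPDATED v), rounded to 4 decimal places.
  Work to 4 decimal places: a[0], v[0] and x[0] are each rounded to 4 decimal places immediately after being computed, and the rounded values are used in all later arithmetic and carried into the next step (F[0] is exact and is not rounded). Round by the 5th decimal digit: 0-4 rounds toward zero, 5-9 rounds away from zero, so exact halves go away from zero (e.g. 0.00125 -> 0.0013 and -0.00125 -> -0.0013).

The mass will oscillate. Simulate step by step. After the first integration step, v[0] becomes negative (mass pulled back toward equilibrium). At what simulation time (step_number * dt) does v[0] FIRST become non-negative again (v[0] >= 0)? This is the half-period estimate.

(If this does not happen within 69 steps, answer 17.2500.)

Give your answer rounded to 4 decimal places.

Answer: 1.5000

Derivation:
Step 0: x=[11.9000] v=[0.0000]
Step 1: x=[10.8125] v=[-4.3500]
Step 2: x=[9.0453] v=[-7.0688]
Step 3: x=[7.2611] v=[-7.1368]
Step 4: x=[6.1290] v=[-4.5285]
Step 5: x=[6.0735] v=[-0.2220]
Step 6: x=[7.1155] v=[4.1678]
First v>=0 after going negative at step 6, time=1.5000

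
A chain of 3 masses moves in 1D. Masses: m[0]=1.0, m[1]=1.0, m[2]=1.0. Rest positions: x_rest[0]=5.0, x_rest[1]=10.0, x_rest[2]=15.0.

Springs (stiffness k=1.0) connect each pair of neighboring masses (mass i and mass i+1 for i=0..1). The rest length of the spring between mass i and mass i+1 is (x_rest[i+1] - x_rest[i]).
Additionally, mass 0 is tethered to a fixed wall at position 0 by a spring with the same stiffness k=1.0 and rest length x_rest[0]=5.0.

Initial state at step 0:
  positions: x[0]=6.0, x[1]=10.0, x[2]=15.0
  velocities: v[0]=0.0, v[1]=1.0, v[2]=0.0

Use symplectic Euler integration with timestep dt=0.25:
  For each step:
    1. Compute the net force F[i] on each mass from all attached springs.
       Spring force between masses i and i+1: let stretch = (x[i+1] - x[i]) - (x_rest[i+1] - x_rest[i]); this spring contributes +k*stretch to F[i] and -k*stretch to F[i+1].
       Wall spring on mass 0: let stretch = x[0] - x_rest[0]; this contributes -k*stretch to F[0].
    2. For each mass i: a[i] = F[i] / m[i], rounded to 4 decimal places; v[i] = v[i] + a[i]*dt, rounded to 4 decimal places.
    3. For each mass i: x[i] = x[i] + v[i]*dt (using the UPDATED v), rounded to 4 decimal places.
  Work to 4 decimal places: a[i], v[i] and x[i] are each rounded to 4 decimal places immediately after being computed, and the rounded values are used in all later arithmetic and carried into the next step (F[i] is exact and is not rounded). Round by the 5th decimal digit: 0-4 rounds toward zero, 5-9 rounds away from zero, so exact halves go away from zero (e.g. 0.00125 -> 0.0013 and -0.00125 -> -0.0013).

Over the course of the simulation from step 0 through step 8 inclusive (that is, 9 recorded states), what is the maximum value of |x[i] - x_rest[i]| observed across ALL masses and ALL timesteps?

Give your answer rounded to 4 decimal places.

Answer: 1.2190

Derivation:
Step 0: x=[6.0000 10.0000 15.0000] v=[0.0000 1.0000 0.0000]
Step 1: x=[5.8750 10.3125 15.0000] v=[-0.5000 1.2500 0.0000]
Step 2: x=[5.6602 10.6406 15.0195] v=[-0.8594 1.3125 0.0781]
Step 3: x=[5.4029 10.9311 15.0779] v=[-1.0294 1.1621 0.2334]
Step 4: x=[5.1534 11.1353 15.1896] v=[-0.9981 0.8168 0.4467]
Step 5: x=[4.9557 11.2190 15.3604] v=[-0.7910 0.3349 0.6831]
Step 6: x=[4.8397 11.1701 15.5849] v=[-0.4641 -0.1956 0.8978]
Step 7: x=[4.8169 11.0015 15.8459] v=[-0.0914 -0.6745 1.0441]
Step 8: x=[4.8795 10.7491 16.1167] v=[0.2505 -1.0096 1.0830]
Max displacement = 1.2190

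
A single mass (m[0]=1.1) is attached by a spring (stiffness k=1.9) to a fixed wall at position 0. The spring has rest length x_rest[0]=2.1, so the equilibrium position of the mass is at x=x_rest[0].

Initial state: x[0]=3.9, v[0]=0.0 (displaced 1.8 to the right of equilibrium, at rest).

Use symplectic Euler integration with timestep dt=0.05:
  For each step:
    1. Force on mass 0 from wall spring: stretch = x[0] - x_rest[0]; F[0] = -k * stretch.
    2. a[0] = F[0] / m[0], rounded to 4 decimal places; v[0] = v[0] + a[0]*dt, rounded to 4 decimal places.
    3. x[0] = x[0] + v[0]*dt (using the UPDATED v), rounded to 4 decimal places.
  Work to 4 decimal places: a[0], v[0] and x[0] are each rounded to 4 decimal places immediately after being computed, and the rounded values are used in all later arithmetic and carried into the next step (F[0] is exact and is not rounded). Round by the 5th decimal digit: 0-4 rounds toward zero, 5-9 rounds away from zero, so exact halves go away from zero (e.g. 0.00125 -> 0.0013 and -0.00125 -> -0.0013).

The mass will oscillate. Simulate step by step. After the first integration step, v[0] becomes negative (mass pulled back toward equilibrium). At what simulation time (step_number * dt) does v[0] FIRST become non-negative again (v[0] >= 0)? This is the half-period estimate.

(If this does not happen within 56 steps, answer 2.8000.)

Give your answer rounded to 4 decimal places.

Step 0: x=[3.9000] v=[0.0000]
Step 1: x=[3.8922] v=[-0.1555]
Step 2: x=[3.8767] v=[-0.3103]
Step 3: x=[3.8535] v=[-0.4637]
Step 4: x=[3.8227] v=[-0.6151]
Step 5: x=[3.7845] v=[-0.7639]
Step 6: x=[3.7390] v=[-0.9094]
Step 7: x=[3.6865] v=[-1.0510]
Step 8: x=[3.6271] v=[-1.1880]
Step 9: x=[3.5611] v=[-1.3199]
Step 10: x=[3.4888] v=[-1.4461]
Step 11: x=[3.4105] v=[-1.5660]
Step 12: x=[3.3265] v=[-1.6792]
Step 13: x=[3.2372] v=[-1.7851]
Step 14: x=[3.1430] v=[-1.8833]
Step 15: x=[3.0443] v=[-1.9734]
Step 16: x=[2.9416] v=[-2.0550]
Step 17: x=[2.8352] v=[-2.1277]
Step 18: x=[2.7256] v=[-2.1912]
Step 19: x=[2.6133] v=[-2.2452]
Step 20: x=[2.4988] v=[-2.2895]
Step 21: x=[2.3826] v=[-2.3239]
Step 22: x=[2.2652] v=[-2.3483]
Step 23: x=[2.1471] v=[-2.3626]
Step 24: x=[2.0288] v=[-2.3667]
Step 25: x=[1.9108] v=[-2.3606]
Step 26: x=[1.7936] v=[-2.3443]
Step 27: x=[1.6777] v=[-2.3178]
Step 28: x=[1.5636] v=[-2.2813]
Step 29: x=[1.4519] v=[-2.2350]
Step 30: x=[1.3430] v=[-2.1790]
Step 31: x=[1.2373] v=[-2.1136]
Step 32: x=[1.1353] v=[-2.0391]
Step 33: x=[1.0375] v=[-1.9558]
Step 34: x=[0.9443] v=[-1.8640]
Step 35: x=[0.8561] v=[-1.7642]
Step 36: x=[0.7733] v=[-1.6568]
Step 37: x=[0.6962] v=[-1.5422]
Step 38: x=[0.6252] v=[-1.4210]
Step 39: x=[0.5605] v=[-1.2936]
Step 40: x=[0.5025] v=[-1.1606]
Step 41: x=[0.4514] v=[-1.0226]
Step 42: x=[0.4074] v=[-0.8802]
Step 43: x=[0.3707] v=[-0.7340]
Step 44: x=[0.3415] v=[-0.5847]
Step 45: x=[0.3199] v=[-0.4328]
Step 46: x=[0.3059] v=[-0.2791]
Step 47: x=[0.2997] v=[-0.1242]
Step 48: x=[0.3013] v=[0.0313]
First v>=0 after going negative at step 48, time=2.4000

Answer: 2.4000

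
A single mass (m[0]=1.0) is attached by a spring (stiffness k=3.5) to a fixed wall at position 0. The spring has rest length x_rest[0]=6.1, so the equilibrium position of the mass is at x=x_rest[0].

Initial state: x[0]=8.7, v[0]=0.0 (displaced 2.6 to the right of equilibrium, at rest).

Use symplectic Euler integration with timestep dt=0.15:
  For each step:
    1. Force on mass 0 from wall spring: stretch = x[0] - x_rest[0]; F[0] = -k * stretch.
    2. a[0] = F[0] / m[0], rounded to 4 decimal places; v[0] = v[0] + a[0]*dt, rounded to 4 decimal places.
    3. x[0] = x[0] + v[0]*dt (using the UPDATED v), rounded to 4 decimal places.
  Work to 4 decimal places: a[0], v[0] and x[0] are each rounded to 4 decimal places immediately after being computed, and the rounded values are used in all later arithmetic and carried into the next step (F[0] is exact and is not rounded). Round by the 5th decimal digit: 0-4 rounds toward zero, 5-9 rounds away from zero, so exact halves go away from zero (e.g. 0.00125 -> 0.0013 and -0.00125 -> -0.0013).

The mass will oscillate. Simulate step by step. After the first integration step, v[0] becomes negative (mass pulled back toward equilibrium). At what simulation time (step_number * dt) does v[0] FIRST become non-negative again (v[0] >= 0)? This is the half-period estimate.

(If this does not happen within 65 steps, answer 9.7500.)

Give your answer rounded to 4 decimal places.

Step 0: x=[8.7000] v=[0.0000]
Step 1: x=[8.4953] v=[-1.3650]
Step 2: x=[8.1019] v=[-2.6225]
Step 3: x=[7.5509] v=[-3.6735]
Step 4: x=[6.8856] v=[-4.4352]
Step 5: x=[6.1585] v=[-4.8476]
Step 6: x=[5.4268] v=[-4.8783]
Step 7: x=[4.7481] v=[-4.5249]
Step 8: x=[4.1758] v=[-3.8151]
Step 9: x=[3.7551] v=[-2.8049]
Step 10: x=[3.5190] v=[-1.5738]
Step 11: x=[3.4862] v=[-0.2188]
Step 12: x=[3.6592] v=[1.1534]
First v>=0 after going negative at step 12, time=1.8000

Answer: 1.8000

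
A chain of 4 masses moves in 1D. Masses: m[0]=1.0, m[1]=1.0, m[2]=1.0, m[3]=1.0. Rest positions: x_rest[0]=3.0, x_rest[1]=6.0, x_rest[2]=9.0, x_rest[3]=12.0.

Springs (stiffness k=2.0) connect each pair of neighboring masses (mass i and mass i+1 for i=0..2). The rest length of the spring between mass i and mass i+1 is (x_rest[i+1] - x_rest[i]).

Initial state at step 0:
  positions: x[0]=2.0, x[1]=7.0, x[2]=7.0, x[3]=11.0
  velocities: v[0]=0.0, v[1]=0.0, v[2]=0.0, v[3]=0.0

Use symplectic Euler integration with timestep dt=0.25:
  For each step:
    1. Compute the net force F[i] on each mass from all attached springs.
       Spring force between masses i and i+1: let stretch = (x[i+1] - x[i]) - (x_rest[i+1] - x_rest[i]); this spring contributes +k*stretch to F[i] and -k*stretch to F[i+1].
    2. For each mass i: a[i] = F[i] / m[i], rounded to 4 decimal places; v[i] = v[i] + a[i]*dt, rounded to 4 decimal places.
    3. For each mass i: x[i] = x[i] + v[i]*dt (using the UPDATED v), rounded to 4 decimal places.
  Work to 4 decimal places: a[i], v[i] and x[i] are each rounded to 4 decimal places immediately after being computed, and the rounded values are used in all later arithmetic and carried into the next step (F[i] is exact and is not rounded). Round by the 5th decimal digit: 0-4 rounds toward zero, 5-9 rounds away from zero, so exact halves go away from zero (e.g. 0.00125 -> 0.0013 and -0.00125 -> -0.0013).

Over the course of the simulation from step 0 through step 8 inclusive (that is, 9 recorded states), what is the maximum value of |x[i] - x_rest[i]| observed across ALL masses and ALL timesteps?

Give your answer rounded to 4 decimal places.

Answer: 2.1811

Derivation:
Step 0: x=[2.0000 7.0000 7.0000 11.0000] v=[0.0000 0.0000 0.0000 0.0000]
Step 1: x=[2.2500 6.3750 7.5000 10.8750] v=[1.0000 -2.5000 2.0000 -0.5000]
Step 2: x=[2.6406 5.3750 8.2813 10.7031] v=[1.5625 -4.0000 3.1250 -0.6875]
Step 3: x=[2.9980 4.3965 9.0020 10.6035] v=[1.4297 -3.9141 2.8828 -0.3984]
Step 4: x=[3.1553 3.8189 9.3472 10.6787] v=[0.6290 -2.3106 1.3808 0.3009]
Step 5: x=[3.0205 3.8494 9.1678 10.9625] v=[-0.5392 0.1218 -0.7176 1.1352]
Step 6: x=[2.6143 4.4411 8.5479 11.3970] v=[-1.6248 2.3666 -2.4795 1.7379]
Step 7: x=[2.0615 5.3178 7.7708 11.8504] v=[-2.2114 3.5066 -3.1084 1.8134]
Step 8: x=[1.5407 6.0941 7.1970 12.1688] v=[-2.0833 3.1050 -2.2951 1.2736]
Max displacement = 2.1811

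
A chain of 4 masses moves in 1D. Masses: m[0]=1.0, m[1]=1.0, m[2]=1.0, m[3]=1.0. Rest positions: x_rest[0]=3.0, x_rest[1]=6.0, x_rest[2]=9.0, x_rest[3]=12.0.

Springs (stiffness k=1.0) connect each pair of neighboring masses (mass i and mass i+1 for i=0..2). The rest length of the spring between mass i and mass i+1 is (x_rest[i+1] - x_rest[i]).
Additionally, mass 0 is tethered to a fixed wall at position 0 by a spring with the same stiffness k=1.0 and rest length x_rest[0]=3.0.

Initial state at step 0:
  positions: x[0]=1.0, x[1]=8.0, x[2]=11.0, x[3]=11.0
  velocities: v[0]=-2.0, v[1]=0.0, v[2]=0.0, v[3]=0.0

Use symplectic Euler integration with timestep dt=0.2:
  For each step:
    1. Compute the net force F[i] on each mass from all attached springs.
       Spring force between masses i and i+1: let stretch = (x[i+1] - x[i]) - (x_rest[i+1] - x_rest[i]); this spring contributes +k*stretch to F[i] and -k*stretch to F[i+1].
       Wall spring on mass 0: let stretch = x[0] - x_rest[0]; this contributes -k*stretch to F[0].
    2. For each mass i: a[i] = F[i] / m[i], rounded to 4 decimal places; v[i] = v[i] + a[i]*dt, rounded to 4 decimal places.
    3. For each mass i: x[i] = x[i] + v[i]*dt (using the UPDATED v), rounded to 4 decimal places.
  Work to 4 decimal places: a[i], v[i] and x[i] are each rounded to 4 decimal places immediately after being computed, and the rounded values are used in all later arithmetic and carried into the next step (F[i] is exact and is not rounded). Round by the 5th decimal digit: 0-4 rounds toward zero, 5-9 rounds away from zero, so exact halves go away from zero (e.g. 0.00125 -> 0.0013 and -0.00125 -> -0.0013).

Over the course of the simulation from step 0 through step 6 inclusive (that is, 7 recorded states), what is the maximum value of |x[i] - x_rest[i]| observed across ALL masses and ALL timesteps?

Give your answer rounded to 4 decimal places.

Step 0: x=[1.0000 8.0000 11.0000 11.0000] v=[-2.0000 0.0000 0.0000 0.0000]
Step 1: x=[0.8400 7.8400 10.8800 11.1200] v=[-0.8000 -0.8000 -0.6000 0.6000]
Step 2: x=[0.9264 7.5216 10.6480 11.3504] v=[0.4320 -1.5920 -1.1600 1.1520]
Step 3: x=[1.2396 7.0644 10.3190 11.6727] v=[1.5658 -2.2858 -1.6448 1.6115]
Step 4: x=[1.7362 6.5044 9.9140 12.0609] v=[2.4828 -2.7998 -2.0250 1.9408]
Step 5: x=[2.3540 5.8901 9.4585 12.4832] v=[3.0892 -3.0715 -2.2775 2.1114]
Step 6: x=[3.0191 5.2771 8.9813 12.9045] v=[3.3256 -3.0650 -2.3862 2.1065]
Max displacement = 2.1600

Answer: 2.1600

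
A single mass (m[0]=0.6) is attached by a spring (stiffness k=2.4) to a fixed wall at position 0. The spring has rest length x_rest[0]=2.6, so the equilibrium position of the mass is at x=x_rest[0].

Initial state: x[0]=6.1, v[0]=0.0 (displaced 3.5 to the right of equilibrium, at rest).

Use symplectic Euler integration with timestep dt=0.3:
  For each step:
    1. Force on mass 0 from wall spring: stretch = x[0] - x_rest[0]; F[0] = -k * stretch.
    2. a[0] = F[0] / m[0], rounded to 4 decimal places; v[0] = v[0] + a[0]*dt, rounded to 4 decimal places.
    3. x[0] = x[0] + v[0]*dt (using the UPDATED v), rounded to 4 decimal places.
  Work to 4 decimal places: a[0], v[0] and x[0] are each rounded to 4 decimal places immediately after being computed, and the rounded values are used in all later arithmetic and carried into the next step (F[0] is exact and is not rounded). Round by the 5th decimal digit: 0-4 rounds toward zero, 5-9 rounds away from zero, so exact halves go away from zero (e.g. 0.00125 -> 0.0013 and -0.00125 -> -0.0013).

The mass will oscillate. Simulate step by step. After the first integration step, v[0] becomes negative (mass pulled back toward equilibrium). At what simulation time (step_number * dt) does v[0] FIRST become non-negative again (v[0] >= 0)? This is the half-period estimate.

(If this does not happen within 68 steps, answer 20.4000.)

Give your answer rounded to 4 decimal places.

Answer: 1.8000

Derivation:
Step 0: x=[6.1000] v=[0.0000]
Step 1: x=[4.8400] v=[-4.2000]
Step 2: x=[2.7736] v=[-6.8880]
Step 3: x=[0.6447] v=[-7.0963]
Step 4: x=[-0.7803] v=[-4.7499]
Step 5: x=[-0.9884] v=[-0.6935]
Step 6: x=[0.0954] v=[3.6126]
First v>=0 after going negative at step 6, time=1.8000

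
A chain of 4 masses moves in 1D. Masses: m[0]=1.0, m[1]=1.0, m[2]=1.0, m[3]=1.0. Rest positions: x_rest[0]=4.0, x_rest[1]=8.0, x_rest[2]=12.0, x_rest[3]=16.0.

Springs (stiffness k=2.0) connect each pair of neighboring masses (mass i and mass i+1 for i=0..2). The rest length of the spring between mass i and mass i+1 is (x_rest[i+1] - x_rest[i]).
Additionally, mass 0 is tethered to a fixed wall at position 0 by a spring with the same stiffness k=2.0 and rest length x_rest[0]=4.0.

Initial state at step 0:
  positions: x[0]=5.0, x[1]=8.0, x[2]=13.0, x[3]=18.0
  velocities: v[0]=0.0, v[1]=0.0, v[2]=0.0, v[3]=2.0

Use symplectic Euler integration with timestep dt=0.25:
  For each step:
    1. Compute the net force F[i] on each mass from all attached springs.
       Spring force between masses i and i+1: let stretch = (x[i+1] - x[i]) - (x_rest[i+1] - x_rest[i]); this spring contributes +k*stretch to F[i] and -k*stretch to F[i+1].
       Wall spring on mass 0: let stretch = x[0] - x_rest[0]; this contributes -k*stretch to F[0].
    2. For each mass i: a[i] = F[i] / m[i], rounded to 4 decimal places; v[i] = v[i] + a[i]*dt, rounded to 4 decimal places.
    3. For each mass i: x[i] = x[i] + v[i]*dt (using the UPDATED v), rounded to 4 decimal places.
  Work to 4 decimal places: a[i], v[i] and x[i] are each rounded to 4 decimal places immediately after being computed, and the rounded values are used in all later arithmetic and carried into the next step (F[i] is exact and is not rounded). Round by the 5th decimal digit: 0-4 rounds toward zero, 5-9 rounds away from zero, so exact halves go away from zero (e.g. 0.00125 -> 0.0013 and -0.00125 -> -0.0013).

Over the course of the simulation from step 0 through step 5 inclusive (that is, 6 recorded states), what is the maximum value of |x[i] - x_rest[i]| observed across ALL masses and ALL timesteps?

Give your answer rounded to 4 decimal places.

Step 0: x=[5.0000 8.0000 13.0000 18.0000] v=[0.0000 0.0000 0.0000 2.0000]
Step 1: x=[4.7500 8.2500 13.0000 18.3750] v=[-1.0000 1.0000 0.0000 1.5000]
Step 2: x=[4.3438 8.6563 13.0781 18.5781] v=[-1.6250 1.6250 0.3125 0.8125]
Step 3: x=[3.9336 9.0762 13.2910 18.5937] v=[-1.6407 1.6797 0.8516 0.0625]
Step 4: x=[3.6746 9.3802 13.6399 18.4465] v=[-1.0362 1.2158 1.3956 -0.5889]
Step 5: x=[3.6694 9.5034 14.0572 18.1985] v=[-0.0207 0.4929 1.6691 -0.9922]
Max displacement = 2.5937

Answer: 2.5937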